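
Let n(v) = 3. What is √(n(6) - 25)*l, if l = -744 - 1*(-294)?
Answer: -450*I*√22 ≈ -2110.7*I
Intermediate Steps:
l = -450 (l = -744 + 294 = -450)
√(n(6) - 25)*l = √(3 - 25)*(-450) = √(-22)*(-450) = (I*√22)*(-450) = -450*I*√22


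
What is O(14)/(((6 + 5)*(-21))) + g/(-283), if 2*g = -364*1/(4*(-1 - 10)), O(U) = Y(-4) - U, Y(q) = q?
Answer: 2759/43582 ≈ 0.063306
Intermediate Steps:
O(U) = -4 - U
g = 91/22 (g = (-364*1/(4*(-1 - 10)))/2 = (-364/((-11*4)))/2 = (-364/(-44))/2 = (-364*(-1/44))/2 = (1/2)*(91/11) = 91/22 ≈ 4.1364)
O(14)/(((6 + 5)*(-21))) + g/(-283) = (-4 - 1*14)/(((6 + 5)*(-21))) + (91/22)/(-283) = (-4 - 14)/((11*(-21))) + (91/22)*(-1/283) = -18/(-231) - 91/6226 = -18*(-1/231) - 91/6226 = 6/77 - 91/6226 = 2759/43582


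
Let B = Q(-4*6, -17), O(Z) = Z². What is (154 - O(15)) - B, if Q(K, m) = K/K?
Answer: -72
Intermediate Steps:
Q(K, m) = 1
B = 1
(154 - O(15)) - B = (154 - 1*15²) - 1*1 = (154 - 1*225) - 1 = (154 - 225) - 1 = -71 - 1 = -72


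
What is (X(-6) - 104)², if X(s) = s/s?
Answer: 10609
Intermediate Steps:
X(s) = 1
(X(-6) - 104)² = (1 - 104)² = (-103)² = 10609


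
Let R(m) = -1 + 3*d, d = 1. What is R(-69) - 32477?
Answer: -32475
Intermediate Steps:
R(m) = 2 (R(m) = -1 + 3*1 = -1 + 3 = 2)
R(-69) - 32477 = 2 - 32477 = -32475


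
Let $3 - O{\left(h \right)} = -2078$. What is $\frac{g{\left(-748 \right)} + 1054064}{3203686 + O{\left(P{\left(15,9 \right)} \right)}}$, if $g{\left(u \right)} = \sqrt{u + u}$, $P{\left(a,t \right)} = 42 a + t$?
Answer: $\frac{1054064}{3205767} + \frac{2 i \sqrt{374}}{3205767} \approx 0.3288 + 1.2065 \cdot 10^{-5} i$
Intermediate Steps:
$P{\left(a,t \right)} = t + 42 a$
$O{\left(h \right)} = 2081$ ($O{\left(h \right)} = 3 - -2078 = 3 + 2078 = 2081$)
$g{\left(u \right)} = \sqrt{2} \sqrt{u}$ ($g{\left(u \right)} = \sqrt{2 u} = \sqrt{2} \sqrt{u}$)
$\frac{g{\left(-748 \right)} + 1054064}{3203686 + O{\left(P{\left(15,9 \right)} \right)}} = \frac{\sqrt{2} \sqrt{-748} + 1054064}{3203686 + 2081} = \frac{\sqrt{2} \cdot 2 i \sqrt{187} + 1054064}{3205767} = \left(2 i \sqrt{374} + 1054064\right) \frac{1}{3205767} = \left(1054064 + 2 i \sqrt{374}\right) \frac{1}{3205767} = \frac{1054064}{3205767} + \frac{2 i \sqrt{374}}{3205767}$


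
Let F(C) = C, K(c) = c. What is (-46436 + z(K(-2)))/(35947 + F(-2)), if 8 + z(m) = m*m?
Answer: -9288/7189 ≈ -1.2920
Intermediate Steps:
z(m) = -8 + m² (z(m) = -8 + m*m = -8 + m²)
(-46436 + z(K(-2)))/(35947 + F(-2)) = (-46436 + (-8 + (-2)²))/(35947 - 2) = (-46436 + (-8 + 4))/35945 = (-46436 - 4)*(1/35945) = -46440*1/35945 = -9288/7189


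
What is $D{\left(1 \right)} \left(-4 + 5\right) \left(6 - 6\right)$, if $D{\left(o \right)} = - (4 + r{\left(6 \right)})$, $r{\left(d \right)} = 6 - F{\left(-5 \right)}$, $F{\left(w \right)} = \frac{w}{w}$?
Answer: $0$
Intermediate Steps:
$F{\left(w \right)} = 1$
$r{\left(d \right)} = 5$ ($r{\left(d \right)} = 6 - 1 = 5$)
$D{\left(o \right)} = -9$ ($D{\left(o \right)} = - (4 + 5) = \left(-1\right) 9 = -9$)
$D{\left(1 \right)} \left(-4 + 5\right) \left(6 - 6\right) = - 9 \left(-4 + 5\right) \left(6 - 6\right) = - 9 \cdot 1 \cdot 0 = \left(-9\right) 0 = 0$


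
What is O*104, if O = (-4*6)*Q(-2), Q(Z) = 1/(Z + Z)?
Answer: 624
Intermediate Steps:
Q(Z) = 1/(2*Z)
O = 6 (O = (-4*6)*((½)/(-2)) = -12*(-1)/2 = -24*(-¼) = 6)
O*104 = 6*104 = 624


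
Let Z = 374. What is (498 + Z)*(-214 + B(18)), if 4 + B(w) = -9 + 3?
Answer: -195328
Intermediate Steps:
B(w) = -10 (B(w) = -4 + (-9 + 3) = -4 - 6 = -10)
(498 + Z)*(-214 + B(18)) = (498 + 374)*(-214 - 10) = 872*(-224) = -195328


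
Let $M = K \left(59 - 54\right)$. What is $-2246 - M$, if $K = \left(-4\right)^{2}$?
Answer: $-2326$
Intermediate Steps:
$K = 16$
$M = 80$ ($M = 16 \left(59 - 54\right) = 16 \cdot 5 = 80$)
$-2246 - M = -2246 - 80 = -2326$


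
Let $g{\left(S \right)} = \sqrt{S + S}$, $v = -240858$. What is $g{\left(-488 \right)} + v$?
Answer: $-240858 + 4 i \sqrt{61} \approx -2.4086 \cdot 10^{5} + 31.241 i$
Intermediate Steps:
$g{\left(S \right)} = \sqrt{2} \sqrt{S}$ ($g{\left(S \right)} = \sqrt{2 S} = \sqrt{2} \sqrt{S}$)
$g{\left(-488 \right)} + v = \sqrt{2} \sqrt{-488} - 240858 = \sqrt{2} \cdot 2 i \sqrt{122} - 240858 = 4 i \sqrt{61} - 240858 = -240858 + 4 i \sqrt{61}$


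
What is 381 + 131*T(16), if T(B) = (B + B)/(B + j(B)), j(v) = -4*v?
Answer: 881/3 ≈ 293.67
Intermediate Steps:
T(B) = -2/3 (T(B) = (B + B)/(B - 4*B) = (2*B)/((-3*B)) = (2*B)*(-1/(3*B)) = -2/3)
381 + 131*T(16) = 381 + 131*(-2/3) = 381 - 262/3 = 881/3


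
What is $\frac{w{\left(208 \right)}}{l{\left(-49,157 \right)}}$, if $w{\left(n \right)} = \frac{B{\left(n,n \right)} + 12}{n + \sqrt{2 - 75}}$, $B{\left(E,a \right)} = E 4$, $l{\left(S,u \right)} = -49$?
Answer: $- \frac{175552}{2123513} + \frac{844 i \sqrt{73}}{2123513} \approx -0.082671 + 0.0033959 i$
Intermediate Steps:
$B{\left(E,a \right)} = 4 E$
$w{\left(n \right)} = \frac{12 + 4 n}{n + i \sqrt{73}}$ ($w{\left(n \right)} = \frac{4 n + 12}{n + \sqrt{2 - 75}} = \frac{12 + 4 n}{n + \sqrt{-73}} = \frac{12 + 4 n}{n + i \sqrt{73}}$)
$\frac{w{\left(208 \right)}}{l{\left(-49,157 \right)}} = \frac{4 \frac{1}{208 + i \sqrt{73}} \left(3 + 208\right)}{-49} = 4 \frac{1}{208 + i \sqrt{73}} \cdot 211 \left(- \frac{1}{49}\right) = \frac{844}{208 + i \sqrt{73}} \left(- \frac{1}{49}\right) = - \frac{844}{49 \left(208 + i \sqrt{73}\right)}$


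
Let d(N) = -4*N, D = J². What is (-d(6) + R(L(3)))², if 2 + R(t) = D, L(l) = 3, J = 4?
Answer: 1444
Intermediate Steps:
D = 16 (D = 4² = 16)
R(t) = 14 (R(t) = -2 + 16 = 14)
(-d(6) + R(L(3)))² = (-(-4)*6 + 14)² = (-1*(-24) + 14)² = (24 + 14)² = 38² = 1444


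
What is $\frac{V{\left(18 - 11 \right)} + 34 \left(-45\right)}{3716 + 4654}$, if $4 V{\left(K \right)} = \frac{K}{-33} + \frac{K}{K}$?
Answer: $- \frac{3257}{17820} \approx -0.18277$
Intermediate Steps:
$V{\left(K \right)} = \frac{1}{4} - \frac{K}{132}$ ($V{\left(K \right)} = \frac{\frac{K}{-33} + \frac{K}{K}}{4} = \frac{K \left(- \frac{1}{33}\right) + 1}{4} = \frac{- \frac{K}{33} + 1}{4} = \frac{1 - \frac{K}{33}}{4} = \frac{1}{4} - \frac{K}{132}$)
$\frac{V{\left(18 - 11 \right)} + 34 \left(-45\right)}{3716 + 4654} = \frac{\left(\frac{1}{4} - \frac{18 - 11}{132}\right) + 34 \left(-45\right)}{3716 + 4654} = \frac{\left(\frac{1}{4} - \frac{18 - 11}{132}\right) - 1530}{8370} = \left(\left(\frac{1}{4} - \frac{7}{132}\right) - 1530\right) \frac{1}{8370} = \left(\frac{13}{66} - 1530\right) \frac{1}{8370} = \left(- \frac{100967}{66}\right) \frac{1}{8370} = - \frac{3257}{17820}$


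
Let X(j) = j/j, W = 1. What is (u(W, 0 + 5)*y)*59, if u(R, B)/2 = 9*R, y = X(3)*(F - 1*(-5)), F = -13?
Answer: -8496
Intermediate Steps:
X(j) = 1
y = -8 (y = 1*(-13 - 1*(-5)) = 1*(-13 + 5) = 1*(-8) = -8)
u(R, B) = 18*R (u(R, B) = 2*(9*R) = 18*R)
(u(W, 0 + 5)*y)*59 = ((18*1)*(-8))*59 = (18*(-8))*59 = -144*59 = -8496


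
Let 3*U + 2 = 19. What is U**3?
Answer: 4913/27 ≈ 181.96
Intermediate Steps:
U = 17/3 (U = -2/3 + (1/3)*19 = -2/3 + 19/3 = 17/3 ≈ 5.6667)
U**3 = (17/3)**3 = 4913/27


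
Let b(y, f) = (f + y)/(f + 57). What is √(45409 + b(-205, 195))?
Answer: √80101406/42 ≈ 213.09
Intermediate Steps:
b(y, f) = (f + y)/(57 + f)
√(45409 + b(-205, 195)) = √(45409 + (195 - 205)/(57 + 195)) = √(45409 - 10/252) = √(45409 + (1/252)*(-10)) = √(45409 - 5/126) = √(5721529/126) = √80101406/42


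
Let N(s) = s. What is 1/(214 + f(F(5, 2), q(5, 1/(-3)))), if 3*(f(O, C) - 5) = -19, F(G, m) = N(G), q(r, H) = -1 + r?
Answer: 3/638 ≈ 0.0047022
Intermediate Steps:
F(G, m) = G
f(O, C) = -4/3 (f(O, C) = 5 + (⅓)*(-19) = 5 - 19/3 = -4/3)
1/(214 + f(F(5, 2), q(5, 1/(-3)))) = 1/(214 - 4/3) = 1/(638/3) = 3/638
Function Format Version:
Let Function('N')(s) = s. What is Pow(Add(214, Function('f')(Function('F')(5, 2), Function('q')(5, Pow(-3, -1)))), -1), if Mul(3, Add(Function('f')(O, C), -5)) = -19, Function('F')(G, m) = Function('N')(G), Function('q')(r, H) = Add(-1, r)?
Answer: Rational(3, 638) ≈ 0.0047022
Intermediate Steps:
Function('F')(G, m) = G
Function('f')(O, C) = Rational(-4, 3) (Function('f')(O, C) = Add(5, Mul(Rational(1, 3), -19)) = Add(5, Rational(-19, 3)) = Rational(-4, 3))
Pow(Add(214, Function('f')(Function('F')(5, 2), Function('q')(5, Pow(-3, -1)))), -1) = Pow(Add(214, Rational(-4, 3)), -1) = Pow(Rational(638, 3), -1) = Rational(3, 638)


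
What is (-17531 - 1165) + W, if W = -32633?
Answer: -51329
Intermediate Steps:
(-17531 - 1165) + W = (-17531 - 1165) - 32633 = -18696 - 32633 = -51329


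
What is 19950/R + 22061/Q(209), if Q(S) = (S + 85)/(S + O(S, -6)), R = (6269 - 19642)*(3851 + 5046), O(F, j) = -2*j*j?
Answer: 51371251946731/4997142402 ≈ 10280.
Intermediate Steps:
O(F, j) = -2*j²
R = -118979581 (R = -13373*8897 = -118979581)
Q(S) = (85 + S)/(-72 + S) (Q(S) = (S + 85)/(S - 2*(-6)²) = (85 + S)/(S - 2*36) = (85 + S)/(S - 72) = (85 + S)/(-72 + S))
19950/R + 22061/Q(209) = 19950/(-118979581) + 22061/(((85 + 209)/(-72 + 209))) = 19950*(-1/118979581) + 22061/((294/137)) = -2850/16997083 + 22061/(((1/137)*294)) = -2850/16997083 + 22061/(294/137) = -2850/16997083 + 22061*(137/294) = -2850/16997083 + 3022357/294 = 51371251946731/4997142402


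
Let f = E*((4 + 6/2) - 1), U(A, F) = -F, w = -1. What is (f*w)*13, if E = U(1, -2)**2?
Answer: -312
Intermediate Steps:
E = 4 (E = (-1*(-2))**2 = 2**2 = 4)
f = 24 (f = 4*((4 + 6/2) - 1) = 4*((4 + 6*(1/2)) - 1) = 4*((4 + 3) - 1) = 4*(7 - 1) = 4*6 = 24)
(f*w)*13 = (24*(-1))*13 = -24*13 = -312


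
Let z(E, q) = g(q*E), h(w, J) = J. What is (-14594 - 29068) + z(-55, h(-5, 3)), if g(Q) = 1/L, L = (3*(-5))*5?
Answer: -3274651/75 ≈ -43662.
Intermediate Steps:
L = -75 (L = -15*5 = -75)
g(Q) = -1/75 (g(Q) = 1/(-75) = -1/75)
z(E, q) = -1/75
(-14594 - 29068) + z(-55, h(-5, 3)) = (-14594 - 29068) - 1/75 = -43662 - 1/75 = -3274651/75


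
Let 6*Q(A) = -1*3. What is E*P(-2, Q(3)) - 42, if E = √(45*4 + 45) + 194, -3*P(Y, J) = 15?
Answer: -1087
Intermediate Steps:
Q(A) = -½ (Q(A) = (-1*3)/6 = (⅙)*(-3) = -½)
P(Y, J) = -5 (P(Y, J) = -⅓*15 = -5)
E = 209 (E = √(180 + 45) + 194 = √225 + 194 = 15 + 194 = 209)
E*P(-2, Q(3)) - 42 = 209*(-5) - 42 = -1045 - 42 = -1087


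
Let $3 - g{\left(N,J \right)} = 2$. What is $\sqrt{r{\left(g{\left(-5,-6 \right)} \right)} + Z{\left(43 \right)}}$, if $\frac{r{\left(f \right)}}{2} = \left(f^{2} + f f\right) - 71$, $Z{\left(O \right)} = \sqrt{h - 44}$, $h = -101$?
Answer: $\sqrt{-138 + i \sqrt{145}} \approx 0.51204 + 11.758 i$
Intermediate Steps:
$g{\left(N,J \right)} = 1$ ($g{\left(N,J \right)} = 3 - 2 = 1$)
$Z{\left(O \right)} = i \sqrt{145}$ ($Z{\left(O \right)} = \sqrt{-101 - 44} = \sqrt{-145} = i \sqrt{145}$)
$r{\left(f \right)} = -142 + 4 f^{2}$ ($r{\left(f \right)} = 2 \left(\left(f^{2} + f f\right) - 71\right) = 2 \left(\left(f^{2} + f^{2}\right) - 71\right) = 2 \left(2 f^{2} - 71\right) = 2 \left(-71 + 2 f^{2}\right) = -142 + 4 f^{2}$)
$\sqrt{r{\left(g{\left(-5,-6 \right)} \right)} + Z{\left(43 \right)}} = \sqrt{\left(-142 + 4 \cdot 1^{2}\right) + i \sqrt{145}} = \sqrt{\left(-142 + 4 \cdot 1\right) + i \sqrt{145}} = \sqrt{\left(-142 + 4\right) + i \sqrt{145}} = \sqrt{-138 + i \sqrt{145}}$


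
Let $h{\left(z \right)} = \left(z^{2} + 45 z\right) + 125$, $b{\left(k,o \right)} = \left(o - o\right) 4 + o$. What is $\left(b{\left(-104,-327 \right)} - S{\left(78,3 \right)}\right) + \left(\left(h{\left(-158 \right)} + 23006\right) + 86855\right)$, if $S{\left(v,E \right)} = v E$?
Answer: $127279$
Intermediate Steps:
$b{\left(k,o \right)} = o$ ($b{\left(k,o \right)} = 0 \cdot 4 + o = 0 + o = o$)
$S{\left(v,E \right)} = E v$
$h{\left(z \right)} = 125 + z^{2} + 45 z$
$\left(b{\left(-104,-327 \right)} - S{\left(78,3 \right)}\right) + \left(\left(h{\left(-158 \right)} + 23006\right) + 86855\right) = \left(-327 - 3 \cdot 78\right) + \left(\left(\left(125 + \left(-158\right)^{2} + 45 \left(-158\right)\right) + 23006\right) + 86855\right) = \left(-327 - 234\right) + \left(\left(\left(125 + 24964 - 7110\right) + 23006\right) + 86855\right) = \left(-327 - 234\right) + \left(\left(17979 + 23006\right) + 86855\right) = -561 + \left(40985 + 86855\right) = -561 + 127840 = 127279$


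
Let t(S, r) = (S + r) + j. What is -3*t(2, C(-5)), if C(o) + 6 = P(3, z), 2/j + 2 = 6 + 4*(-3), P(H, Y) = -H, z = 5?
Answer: 87/4 ≈ 21.750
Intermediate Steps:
j = -¼ (j = 2/(-2 + (6 + 4*(-3))) = 2/(-2 + (6 - 12)) = 2/(-2 - 6) = 2/(-8) = 2*(-⅛) = -¼ ≈ -0.25000)
C(o) = -9 (C(o) = -6 - 1*3 = -6 - 3 = -9)
t(S, r) = -¼ + S + r (t(S, r) = (S + r) - ¼ = -¼ + S + r)
-3*t(2, C(-5)) = -3*(-¼ + 2 - 9) = -3*(-29/4) = 87/4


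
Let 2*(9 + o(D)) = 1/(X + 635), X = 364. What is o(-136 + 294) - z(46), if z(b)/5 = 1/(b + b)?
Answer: -832121/91908 ≈ -9.0538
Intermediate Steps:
o(D) = -17981/1998 (o(D) = -9 + 1/(2*(364 + 635)) = -9 + (1/2)/999 = -9 + (1/2)*(1/999) = -9 + 1/1998 = -17981/1998)
z(b) = 5/(2*b) (z(b) = 5/(b + b) = 5/((2*b)) = 5*(1/(2*b)) = 5/(2*b))
o(-136 + 294) - z(46) = -17981/1998 - 5/(2*46) = -17981/1998 - 1*5/92 = -17981/1998 - 5/92 = -832121/91908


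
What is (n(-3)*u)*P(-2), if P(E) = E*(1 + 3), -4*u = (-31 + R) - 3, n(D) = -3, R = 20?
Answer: 84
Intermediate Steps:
u = 7/2 (u = -((-31 + 20) - 3)/4 = -(-11 - 3)/4 = -¼*(-14) = 7/2 ≈ 3.5000)
P(E) = 4*E (P(E) = E*4 = 4*E)
(n(-3)*u)*P(-2) = (-3*7/2)*(4*(-2)) = -21/2*(-8) = 84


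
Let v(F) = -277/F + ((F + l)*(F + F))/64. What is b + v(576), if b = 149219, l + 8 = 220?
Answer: 94119851/576 ≈ 1.6340e+5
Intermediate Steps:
l = 212 (l = -8 + 220 = 212)
v(F) = -277/F + F*(212 + F)/32 (v(F) = -277/F + ((F + 212)*(F + F))/64 = -277/F + ((212 + F)*(2*F))*(1/64) = -277/F + (2*F*(212 + F))*(1/64) = -277/F + F*(212 + F)/32)
b + v(576) = 149219 + (1/32)*(-8864 + 576²*(212 + 576))/576 = 149219 + (1/32)*(1/576)*(-8864 + 331776*788) = 149219 + (1/32)*(1/576)*(-8864 + 261439488) = 149219 + (1/32)*(1/576)*261430624 = 149219 + 8169707/576 = 94119851/576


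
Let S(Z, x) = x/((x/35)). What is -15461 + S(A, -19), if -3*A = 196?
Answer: -15426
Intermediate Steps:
A = -196/3 (A = -1/3*196 = -196/3 ≈ -65.333)
S(Z, x) = 35 (S(Z, x) = x/((x*(1/35))) = x/((x/35)) = x*(35/x) = 35)
-15461 + S(A, -19) = -15461 + 35 = -15426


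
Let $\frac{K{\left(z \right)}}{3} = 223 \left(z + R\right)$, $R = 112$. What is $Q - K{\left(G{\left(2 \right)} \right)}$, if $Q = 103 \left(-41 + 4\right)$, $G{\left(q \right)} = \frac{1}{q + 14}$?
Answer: $- \frac{1260493}{16} \approx -78781.0$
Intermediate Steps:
$G{\left(q \right)} = \frac{1}{14 + q}$
$K{\left(z \right)} = 74928 + 669 z$ ($K{\left(z \right)} = 3 \cdot 223 \left(z + 112\right) = 3 \cdot 223 \left(112 + z\right) = 3 \left(24976 + 223 z\right) = 74928 + 669 z$)
$Q = -3811$ ($Q = 103 \left(-37\right) = -3811$)
$Q - K{\left(G{\left(2 \right)} \right)} = -3811 - \left(74928 + \frac{669}{14 + 2}\right) = -3811 - \left(74928 + \frac{669}{16}\right) = -3811 - \frac{1199517}{16} = - \frac{1260493}{16}$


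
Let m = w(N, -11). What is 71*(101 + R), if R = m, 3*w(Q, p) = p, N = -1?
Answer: 20732/3 ≈ 6910.7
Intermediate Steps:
w(Q, p) = p/3
m = -11/3 (m = (⅓)*(-11) = -11/3 ≈ -3.6667)
R = -11/3 ≈ -3.6667
71*(101 + R) = 71*(101 - 11/3) = 71*(292/3) = 20732/3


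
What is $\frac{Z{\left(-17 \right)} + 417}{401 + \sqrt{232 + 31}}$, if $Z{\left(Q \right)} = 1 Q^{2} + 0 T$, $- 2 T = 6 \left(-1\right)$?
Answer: $\frac{141553}{80269} - \frac{353 \sqrt{263}}{80269} \approx 1.6922$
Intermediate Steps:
$T = 3$ ($T = - \frac{6 \left(-1\right)}{2} = \left(- \frac{1}{2}\right) \left(-6\right) = 3$)
$Z{\left(Q \right)} = Q^{2}$ ($Z{\left(Q \right)} = 1 Q^{2} + 0 \cdot 3 = Q^{2} + 0 = Q^{2}$)
$\frac{Z{\left(-17 \right)} + 417}{401 + \sqrt{232 + 31}} = \frac{\left(-17\right)^{2} + 417}{401 + \sqrt{232 + 31}} = \frac{289 + 417}{401 + \sqrt{263}} = \frac{706}{401 + \sqrt{263}}$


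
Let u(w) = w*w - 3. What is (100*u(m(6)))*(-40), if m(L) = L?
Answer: -132000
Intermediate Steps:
u(w) = -3 + w**2 (u(w) = w**2 - 3 = -3 + w**2)
(100*u(m(6)))*(-40) = (100*(-3 + 6**2))*(-40) = (100*(-3 + 36))*(-40) = (100*33)*(-40) = 3300*(-40) = -132000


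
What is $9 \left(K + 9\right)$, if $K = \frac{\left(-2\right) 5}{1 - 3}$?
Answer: $126$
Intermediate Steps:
$K = 5$ ($K = - \frac{10}{-2} = \left(-10\right) \left(- \frac{1}{2}\right) = 5$)
$9 \left(K + 9\right) = 9 \left(5 + 9\right) = 9 \cdot 14 = 126$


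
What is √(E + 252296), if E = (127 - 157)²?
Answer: 2*√63299 ≈ 503.19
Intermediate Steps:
E = 900 (E = (-30)² = 900)
√(E + 252296) = √(900 + 252296) = √253196 = 2*√63299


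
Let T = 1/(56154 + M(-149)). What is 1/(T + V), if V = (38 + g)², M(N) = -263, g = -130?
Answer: 55891/473061425 ≈ 0.00011815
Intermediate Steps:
T = 1/55891 (T = 1/(56154 - 263) = 1/55891 ≈ 1.7892e-5)
V = 8464 (V = (38 - 130)² = (-92)² = 8464)
1/(T + V) = 1/(1/55891 + 8464) = 1/(473061425/55891) = 55891/473061425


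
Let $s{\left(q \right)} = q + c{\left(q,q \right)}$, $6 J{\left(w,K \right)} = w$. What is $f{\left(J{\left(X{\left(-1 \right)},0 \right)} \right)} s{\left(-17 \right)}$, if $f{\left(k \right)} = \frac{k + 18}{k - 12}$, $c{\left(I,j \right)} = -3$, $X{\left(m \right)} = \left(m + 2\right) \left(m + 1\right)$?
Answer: $30$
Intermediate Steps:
$X{\left(m \right)} = \left(1 + m\right) \left(2 + m\right)$ ($X{\left(m \right)} = \left(2 + m\right) \left(1 + m\right) = \left(1 + m\right) \left(2 + m\right)$)
$J{\left(w,K \right)} = \frac{w}{6}$
$f{\left(k \right)} = \frac{18 + k}{-12 + k}$
$s{\left(q \right)} = -3 + q$ ($s{\left(q \right)} = q - 3 = -3 + q$)
$f{\left(J{\left(X{\left(-1 \right)},0 \right)} \right)} s{\left(-17 \right)} = \frac{18 + \frac{2 + \left(-1\right)^{2} + 3 \left(-1\right)}{6}}{-12 + \frac{2 + \left(-1\right)^{2} + 3 \left(-1\right)}{6}} \left(-3 - 17\right) = \frac{18 + \frac{2 + 1 - 3}{6}}{-12 + \frac{2 + 1 - 3}{6}} \left(-20\right) = \frac{18 + \frac{1}{6} \cdot 0}{-12 + \frac{1}{6} \cdot 0} \left(-20\right) = \frac{18 + 0}{-12 + 0} \left(-20\right) = \frac{1}{-12} \cdot 18 \left(-20\right) = \left(- \frac{1}{12}\right) 18 \left(-20\right) = \left(- \frac{3}{2}\right) \left(-20\right) = 30$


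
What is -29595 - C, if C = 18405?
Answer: -48000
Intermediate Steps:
-29595 - C = -29595 - 1*18405 = -29595 - 18405 = -48000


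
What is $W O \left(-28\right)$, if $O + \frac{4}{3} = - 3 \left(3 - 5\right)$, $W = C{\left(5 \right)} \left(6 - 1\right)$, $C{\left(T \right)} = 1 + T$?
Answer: $-3920$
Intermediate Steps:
$W = 30$ ($W = \left(1 + 5\right) \left(6 - 1\right) = 6 \cdot 5 = 30$)
$O = \frac{14}{3}$ ($O = - \frac{4}{3} - 3 \left(3 - 5\right) = - \frac{4}{3} - -6 = - \frac{4}{3} + 6 = \frac{14}{3} \approx 4.6667$)
$W O \left(-28\right) = 30 \cdot \frac{14}{3} \left(-28\right) = 140 \left(-28\right) = -3920$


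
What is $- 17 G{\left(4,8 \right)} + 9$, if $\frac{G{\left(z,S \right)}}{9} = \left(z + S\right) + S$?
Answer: $-3051$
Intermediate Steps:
$G{\left(z,S \right)} = 9 z + 18 S$ ($G{\left(z,S \right)} = 9 \left(\left(z + S\right) + S\right) = 9 \left(\left(S + z\right) + S\right) = 9 \left(z + 2 S\right) = 9 z + 18 S$)
$- 17 G{\left(4,8 \right)} + 9 = - 17 \left(9 \cdot 4 + 18 \cdot 8\right) + 9 = - 17 \left(36 + 144\right) + 9 = \left(-17\right) 180 + 9 = -3060 + 9 = -3051$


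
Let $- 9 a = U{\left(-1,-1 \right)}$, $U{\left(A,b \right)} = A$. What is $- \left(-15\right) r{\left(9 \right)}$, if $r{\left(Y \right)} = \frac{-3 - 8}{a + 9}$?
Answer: $- \frac{1485}{82} \approx -18.11$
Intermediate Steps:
$a = \frac{1}{9}$ ($a = \left(- \frac{1}{9}\right) \left(-1\right) = \frac{1}{9} \approx 0.11111$)
$r{\left(Y \right)} = - \frac{99}{82}$ ($r{\left(Y \right)} = \frac{-3 - 8}{\frac{1}{9} + 9} = - \frac{11}{\frac{82}{9}} = \left(-11\right) \frac{9}{82} = - \frac{99}{82}$)
$- \left(-15\right) r{\left(9 \right)} = - \frac{\left(-15\right) \left(-99\right)}{82} = \left(-1\right) \frac{1485}{82} = - \frac{1485}{82}$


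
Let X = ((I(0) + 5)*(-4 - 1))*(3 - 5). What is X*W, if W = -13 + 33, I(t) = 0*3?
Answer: 1000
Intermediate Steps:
I(t) = 0
W = 20
X = 50 (X = ((0 + 5)*(-4 - 1))*(3 - 5) = (5*(-5))*(-2) = -25*(-2) = 50)
X*W = 50*20 = 1000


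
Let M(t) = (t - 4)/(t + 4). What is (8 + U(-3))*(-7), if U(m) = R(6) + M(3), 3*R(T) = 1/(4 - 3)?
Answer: -172/3 ≈ -57.333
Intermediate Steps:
M(t) = (-4 + t)/(4 + t)
R(T) = 1/3 (R(T) = 1/(3*(4 - 3)) = (1/3)/1 = (1/3)*1 = 1/3)
U(m) = 4/21 (U(m) = 1/3 + (-4 + 3)/(4 + 3) = 1/3 - 1/7 = 4/21)
(8 + U(-3))*(-7) = (8 + 4/21)*(-7) = (172/21)*(-7) = -172/3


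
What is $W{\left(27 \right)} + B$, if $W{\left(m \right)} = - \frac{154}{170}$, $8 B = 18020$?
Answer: $\frac{382771}{170} \approx 2251.6$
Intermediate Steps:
$B = \frac{4505}{2}$ ($B = \frac{1}{8} \cdot 18020 = \frac{4505}{2} \approx 2252.5$)
$W{\left(m \right)} = - \frac{77}{85}$ ($W{\left(m \right)} = \left(-154\right) \frac{1}{170} = - \frac{77}{85}$)
$W{\left(27 \right)} + B = - \frac{77}{85} + \frac{4505}{2} = \frac{382771}{170}$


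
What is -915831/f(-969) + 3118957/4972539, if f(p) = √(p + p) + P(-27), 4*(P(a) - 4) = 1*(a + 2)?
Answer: 54680386130299/51530421657 + 4884432*I*√1938/10363 ≈ 1061.1 + 20749.0*I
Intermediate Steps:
P(a) = 9/2 + a/4 (P(a) = 4 + (1*(a + 2))/4 = 4 + (1*(2 + a))/4 = 4 + (2 + a)/4 = 4 + (½ + a/4) = 9/2 + a/4)
f(p) = -9/4 + √2*√p (f(p) = √(p + p) + (9/2 + (¼)*(-27)) = √(2*p) + (9/2 - 27/4) = √2*√p - 9/4 = -9/4 + √2*√p)
-915831/f(-969) + 3118957/4972539 = -915831/(-9/4 + √2*√(-969)) + 3118957/4972539 = -915831/(-9/4 + √2*(I*√969)) + 3118957*(1/4972539) = -915831/(-9/4 + I*√1938) + 3118957/4972539 = 3118957/4972539 - 915831/(-9/4 + I*√1938)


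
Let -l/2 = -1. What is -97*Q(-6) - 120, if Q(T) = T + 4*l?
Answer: -314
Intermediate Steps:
l = 2 (l = -2*(-1) = 2)
Q(T) = 8 + T (Q(T) = T + 4*2 = T + 8 = 8 + T)
-97*Q(-6) - 120 = -97*(8 - 6) - 120 = -97*2 - 120 = -194 - 120 = -314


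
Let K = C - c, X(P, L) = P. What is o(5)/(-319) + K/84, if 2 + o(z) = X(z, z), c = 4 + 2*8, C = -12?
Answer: -2615/6699 ≈ -0.39036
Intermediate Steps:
c = 20 (c = 4 + 16 = 20)
o(z) = -2 + z
K = -32 (K = -12 - 1*20 = -12 - 20 = -32)
o(5)/(-319) + K/84 = (-2 + 5)/(-319) - 32/84 = 3*(-1/319) - 32*1/84 = -3/319 - 8/21 = -2615/6699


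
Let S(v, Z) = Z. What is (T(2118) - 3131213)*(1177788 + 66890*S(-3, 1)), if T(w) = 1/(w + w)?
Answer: -23384111604721/6 ≈ -3.8974e+12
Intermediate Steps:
T(w) = 1/(2*w)
(T(2118) - 3131213)*(1177788 + 66890*S(-3, 1)) = ((1/2)/2118 - 3131213)*(1177788 + 66890*1) = ((1/2)*(1/2118) - 3131213)*(1177788 + 66890) = (1/4236 - 3131213)*1244678 = -13263818267/4236*1244678 = -23384111604721/6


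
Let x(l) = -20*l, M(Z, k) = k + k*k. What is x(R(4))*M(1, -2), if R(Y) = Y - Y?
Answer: 0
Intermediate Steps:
M(Z, k) = k + k²
R(Y) = 0
x(R(4))*M(1, -2) = (-20*0)*(-2*(1 - 2)) = 0*(-2*(-1)) = 0*2 = 0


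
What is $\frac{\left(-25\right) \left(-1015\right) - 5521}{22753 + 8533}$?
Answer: $\frac{9927}{15643} \approx 0.6346$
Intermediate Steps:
$\frac{\left(-25\right) \left(-1015\right) - 5521}{22753 + 8533} = \frac{25375 - 5521}{31286} = 19854 \cdot \frac{1}{31286} = \frac{9927}{15643}$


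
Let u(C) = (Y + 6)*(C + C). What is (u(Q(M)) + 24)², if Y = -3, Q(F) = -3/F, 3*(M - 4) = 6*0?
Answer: 1521/4 ≈ 380.25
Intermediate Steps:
M = 4 (M = 4 + (6*0)/3 = 4 + (⅓)*0 = 4 + 0 = 4)
u(C) = 6*C (u(C) = (-3 + 6)*(C + C) = 3*(2*C) = 6*C)
(u(Q(M)) + 24)² = (6*(-3/4) + 24)² = (6*(-3*¼) + 24)² = (6*(-¾) + 24)² = (-9/2 + 24)² = (39/2)² = 1521/4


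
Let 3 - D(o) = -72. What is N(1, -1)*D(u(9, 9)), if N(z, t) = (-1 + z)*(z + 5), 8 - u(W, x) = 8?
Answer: 0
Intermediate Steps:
u(W, x) = 0 (u(W, x) = 8 - 1*8 = 8 - 8 = 0)
N(z, t) = (-1 + z)*(5 + z)
D(o) = 75 (D(o) = 3 - 1*(-72) = 3 + 72 = 75)
N(1, -1)*D(u(9, 9)) = (-5 + 1**2 + 4*1)*75 = (-5 + 1 + 4)*75 = 0*75 = 0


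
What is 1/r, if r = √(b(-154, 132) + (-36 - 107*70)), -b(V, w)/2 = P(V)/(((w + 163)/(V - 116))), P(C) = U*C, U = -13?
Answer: -I*√13441262/227818 ≈ -0.016093*I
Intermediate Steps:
P(C) = -13*C
b(V, w) = 26*V*(-116 + V)/(163 + w) (b(V, w) = -2*(-13*V)/((w + 163)/(V - 116)) = -2*(-13*V)/((163 + w)/(-116 + V)) = -2*(-13*V)*(-116 + V)/(163 + w) = -(-26)*V*(-116 + V)/(163 + w) = 26*V*(-116 + V)/(163 + w))
r = I*√13441262/59 (r = √(26*(-154)*(-116 - 154)/(163 + 132) + (-36 - 107*70)) = √(26*(-154)*(-270)/295 + (-36 - 7490)) = √(26*(-154)*(1/295)*(-270) - 7526) = √(216216/59 - 7526) = √(-227818/59) = I*√13441262/59 ≈ 62.14*I)
1/r = 1/(I*√13441262/59) = -I*√13441262/227818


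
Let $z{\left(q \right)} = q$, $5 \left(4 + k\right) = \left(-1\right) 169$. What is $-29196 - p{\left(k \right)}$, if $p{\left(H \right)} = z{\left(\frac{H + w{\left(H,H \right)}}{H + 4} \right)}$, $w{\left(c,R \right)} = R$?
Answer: $- \frac{4934502}{169} \approx -29198.0$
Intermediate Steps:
$k = - \frac{189}{5}$ ($k = -4 + \frac{\left(-1\right) 169}{5} = -4 + \frac{1}{5} \left(-169\right) = -4 - \frac{169}{5} = - \frac{189}{5} \approx -37.8$)
$p{\left(H \right)} = \frac{2 H}{4 + H}$ ($p{\left(H \right)} = \frac{H + H}{H + 4} = \frac{2 H}{4 + H}$)
$-29196 - p{\left(k \right)} = -29196 - 2 \left(- \frac{189}{5}\right) \frac{1}{4 - \frac{189}{5}} = -29196 - 2 \left(- \frac{189}{5}\right) \frac{1}{- \frac{169}{5}} = -29196 - 2 \left(- \frac{189}{5}\right) \left(- \frac{5}{169}\right) = -29196 - \frac{378}{169} = - \frac{4934502}{169}$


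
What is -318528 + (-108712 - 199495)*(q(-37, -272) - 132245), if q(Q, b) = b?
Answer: 40842348491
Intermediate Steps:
-318528 + (-108712 - 199495)*(q(-37, -272) - 132245) = -318528 + (-108712 - 199495)*(-272 - 132245) = -318528 - 308207*(-132517) = -318528 + 40842667019 = 40842348491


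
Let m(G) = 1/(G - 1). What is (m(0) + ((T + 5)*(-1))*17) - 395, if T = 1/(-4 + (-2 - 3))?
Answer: -4312/9 ≈ -479.11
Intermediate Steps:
m(G) = 1/(-1 + G)
T = -⅑ (T = 1/(-4 - 5) = 1/(-9) = -⅑ ≈ -0.11111)
(m(0) + ((T + 5)*(-1))*17) - 395 = (1/(-1 + 0) + ((-⅑ + 5)*(-1))*17) - 395 = (1/(-1) + ((44/9)*(-1))*17) - 395 = (-1 - 44/9*17) - 395 = (-1 - 748/9) - 395 = -757/9 - 395 = -4312/9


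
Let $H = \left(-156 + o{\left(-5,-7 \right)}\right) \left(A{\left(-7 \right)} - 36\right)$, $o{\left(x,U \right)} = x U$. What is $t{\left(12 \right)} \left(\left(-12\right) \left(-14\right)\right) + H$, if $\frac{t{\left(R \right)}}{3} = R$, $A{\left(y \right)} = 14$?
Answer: $8710$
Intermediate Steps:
$o{\left(x,U \right)} = U x$
$H = 2662$ ($H = \left(-156 - -35\right) \left(14 - 36\right) = \left(-156 + 35\right) \left(-22\right) = \left(-121\right) \left(-22\right) = 2662$)
$t{\left(R \right)} = 3 R$
$t{\left(12 \right)} \left(\left(-12\right) \left(-14\right)\right) + H = 3 \cdot 12 \left(\left(-12\right) \left(-14\right)\right) + 2662 = 36 \cdot 168 + 2662 = 6048 + 2662 = 8710$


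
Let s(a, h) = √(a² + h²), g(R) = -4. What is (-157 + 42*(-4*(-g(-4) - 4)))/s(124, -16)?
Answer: -157*√977/3908 ≈ -1.2557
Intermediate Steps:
(-157 + 42*(-4*(-g(-4) - 4)))/s(124, -16) = (-157 + 42*(-4*(-1*(-4) - 4)))/(√(124² + (-16)²)) = (-157 + 42*(-4*(4 - 4)))/(√(15376 + 256)) = (-157 + 42*(-4*0))/(√15632) = (-157 + 42*0)/((4*√977)) = (-157 + 0)*(√977/3908) = -157*√977/3908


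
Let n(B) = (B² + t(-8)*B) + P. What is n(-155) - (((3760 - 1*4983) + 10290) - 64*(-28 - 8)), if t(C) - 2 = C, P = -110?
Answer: 13474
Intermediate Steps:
t(C) = 2 + C
n(B) = -110 + B² - 6*B (n(B) = (B² + (2 - 8)*B) - 110 = (B² - 6*B) - 110 = -110 + B² - 6*B)
n(-155) - (((3760 - 1*4983) + 10290) - 64*(-28 - 8)) = (-110 + (-155)² - 6*(-155)) - (((3760 - 1*4983) + 10290) - 64*(-28 - 8)) = (-110 + 24025 + 930) - (((3760 - 4983) + 10290) - 64*(-36)) = 24845 - ((-1223 + 10290) + 2304) = 24845 - (9067 + 2304) = 24845 - 1*11371 = 24845 - 11371 = 13474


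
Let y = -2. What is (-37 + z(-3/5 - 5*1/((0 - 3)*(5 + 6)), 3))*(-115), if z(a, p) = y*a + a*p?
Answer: 142117/33 ≈ 4306.6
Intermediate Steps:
z(a, p) = -2*a + a*p
(-37 + z(-3/5 - 5*1/((0 - 3)*(5 + 6)), 3))*(-115) = (-37 + (-3/5 - 5*1/((0 - 3)*(5 + 6)))*(-2 + 3))*(-115) = (-37 + (-3*1/5 - 5/(11*(-3)))*1)*(-115) = (-37 + (-3/5 - 5/(-33))*1)*(-115) = (-37 + (-3/5 - 5*(-1/33))*1)*(-115) = (-37 + (-3/5 + 5/33)*1)*(-115) = (-37 - 74/165*1)*(-115) = (-37 - 74/165)*(-115) = -6179/165*(-115) = 142117/33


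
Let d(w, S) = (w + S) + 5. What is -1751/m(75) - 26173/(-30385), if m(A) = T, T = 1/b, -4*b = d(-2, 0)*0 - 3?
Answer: -159507713/121540 ≈ -1312.4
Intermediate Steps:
d(w, S) = 5 + S + w (d(w, S) = (S + w) + 5 = 5 + S + w)
b = ¾ (b = -((5 + 0 - 2)*0 - 3)/4 = -(3*0 - 3)/4 = -(0 - 3)/4 = -¼*(-3) = ¾ ≈ 0.75000)
T = 4/3 (T = 1/(¾) = 4/3 ≈ 1.3333)
m(A) = 4/3
-1751/m(75) - 26173/(-30385) = -1751/4/3 - 26173/(-30385) = -1751*¾ - 26173*(-1/30385) = -5253/4 + 26173/30385 = -159507713/121540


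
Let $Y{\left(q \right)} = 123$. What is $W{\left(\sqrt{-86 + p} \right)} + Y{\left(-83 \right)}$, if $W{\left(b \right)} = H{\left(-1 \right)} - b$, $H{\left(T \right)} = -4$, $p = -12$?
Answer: $119 - 7 i \sqrt{2} \approx 119.0 - 9.8995 i$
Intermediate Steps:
$W{\left(b \right)} = -4 - b$
$W{\left(\sqrt{-86 + p} \right)} + Y{\left(-83 \right)} = \left(-4 - \sqrt{-86 - 12}\right) + 123 = \left(-4 - \sqrt{-98}\right) + 123 = \left(-4 - 7 i \sqrt{2}\right) + 123 = 119 - 7 i \sqrt{2}$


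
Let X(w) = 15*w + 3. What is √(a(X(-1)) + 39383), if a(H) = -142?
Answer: √39241 ≈ 198.09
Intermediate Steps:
X(w) = 3 + 15*w
√(a(X(-1)) + 39383) = √(-142 + 39383) = √39241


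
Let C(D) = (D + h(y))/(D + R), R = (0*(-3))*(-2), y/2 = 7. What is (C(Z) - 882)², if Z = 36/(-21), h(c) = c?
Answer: 28462225/36 ≈ 7.9062e+5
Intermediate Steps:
y = 14 (y = 2*7 = 14)
R = 0 (R = 0*(-2) = 0)
Z = -12/7 (Z = 36*(-1/21) = -12/7 ≈ -1.7143)
C(D) = (14 + D)/D (C(D) = (D + 14)/(D + 0) = (14 + D)/D)
(C(Z) - 882)² = ((14 - 12/7)/(-12/7) - 882)² = (-7/12*86/7 - 882)² = (-43/6 - 882)² = (-5335/6)² = 28462225/36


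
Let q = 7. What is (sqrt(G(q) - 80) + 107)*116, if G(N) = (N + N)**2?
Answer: 12412 + 232*sqrt(29) ≈ 13661.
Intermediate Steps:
G(N) = 4*N**2 (G(N) = (2*N)**2 = 4*N**2)
(sqrt(G(q) - 80) + 107)*116 = (sqrt(4*7**2 - 80) + 107)*116 = (sqrt(4*49 - 80) + 107)*116 = (sqrt(196 - 80) + 107)*116 = (sqrt(116) + 107)*116 = (2*sqrt(29) + 107)*116 = (107 + 2*sqrt(29))*116 = 12412 + 232*sqrt(29)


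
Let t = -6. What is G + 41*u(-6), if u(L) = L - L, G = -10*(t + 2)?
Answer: 40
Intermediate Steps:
G = 40 (G = -10*(-6 + 2) = -10*(-4) = 40)
u(L) = 0
G + 41*u(-6) = 40 + 41*0 = 40 + 0 = 40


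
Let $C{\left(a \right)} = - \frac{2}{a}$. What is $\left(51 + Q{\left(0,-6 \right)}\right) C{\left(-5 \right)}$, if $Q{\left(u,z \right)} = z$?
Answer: $18$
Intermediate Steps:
$\left(51 + Q{\left(0,-6 \right)}\right) C{\left(-5 \right)} = \left(51 - 6\right) \left(- \frac{2}{-5}\right) = 45 \left(\left(-2\right) \left(- \frac{1}{5}\right)\right) = 45 \cdot \frac{2}{5} = 18$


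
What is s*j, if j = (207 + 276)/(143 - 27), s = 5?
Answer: 2415/116 ≈ 20.819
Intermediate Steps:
j = 483/116 ≈ 4.1638
s*j = 5*(483/116) = 2415/116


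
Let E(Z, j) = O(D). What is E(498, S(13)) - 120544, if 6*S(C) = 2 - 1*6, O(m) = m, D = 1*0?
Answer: -120544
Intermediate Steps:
D = 0
S(C) = -⅔ (S(C) = (2 - 1*6)/6 = (2 - 6)/6 = (⅙)*(-4) = -⅔)
E(Z, j) = 0
E(498, S(13)) - 120544 = 0 - 120544 = -120544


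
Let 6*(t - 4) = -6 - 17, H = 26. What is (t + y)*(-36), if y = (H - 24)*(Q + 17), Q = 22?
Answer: -2814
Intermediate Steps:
t = 1/6 (t = 4 + (-6 - 17)/6 = 4 + (1/6)*(-23) = 4 - 23/6 = 1/6 ≈ 0.16667)
y = 78 (y = (26 - 24)*(22 + 17) = 2*39 = 78)
(t + y)*(-36) = (1/6 + 78)*(-36) = (469/6)*(-36) = -2814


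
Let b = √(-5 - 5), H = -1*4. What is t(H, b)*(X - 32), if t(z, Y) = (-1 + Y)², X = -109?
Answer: 1269 + 282*I*√10 ≈ 1269.0 + 891.76*I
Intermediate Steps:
H = -4
b = I*√10 (b = √(-10) = I*√10 ≈ 3.1623*I)
t(H, b)*(X - 32) = (-1 + I*√10)²*(-109 - 32) = (-1 + I*√10)²*(-141) = -141*(-1 + I*√10)²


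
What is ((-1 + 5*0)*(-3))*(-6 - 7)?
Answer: -39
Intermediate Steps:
((-1 + 5*0)*(-3))*(-6 - 7) = ((-1 + 0)*(-3))*(-13) = -1*(-3)*(-13) = 3*(-13) = -39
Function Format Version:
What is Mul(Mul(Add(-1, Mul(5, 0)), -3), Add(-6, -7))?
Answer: -39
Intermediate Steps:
Mul(Mul(Add(-1, Mul(5, 0)), -3), Add(-6, -7)) = Mul(Mul(Add(-1, 0), -3), -13) = Mul(Mul(-1, -3), -13) = Mul(3, -13) = -39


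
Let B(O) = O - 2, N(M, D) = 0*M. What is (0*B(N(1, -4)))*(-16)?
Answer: 0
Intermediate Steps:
N(M, D) = 0
B(O) = -2 + O
(0*B(N(1, -4)))*(-16) = (0*(-2 + 0))*(-16) = (0*(-2))*(-16) = 0*(-16) = 0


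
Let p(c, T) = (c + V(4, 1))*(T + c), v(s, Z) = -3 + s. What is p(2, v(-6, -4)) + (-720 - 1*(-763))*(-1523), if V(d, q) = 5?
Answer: -65538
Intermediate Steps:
p(c, T) = (5 + c)*(T + c) (p(c, T) = (c + 5)*(T + c) = (5 + c)*(T + c))
p(2, v(-6, -4)) + (-720 - 1*(-763))*(-1523) = (2² + 5*(-3 - 6) + 5*2 + (-3 - 6)*2) + (-720 - 1*(-763))*(-1523) = (4 + 5*(-9) + 10 - 9*2) + (-720 + 763)*(-1523) = (4 - 45 + 10 - 18) + 43*(-1523) = -49 - 65489 = -65538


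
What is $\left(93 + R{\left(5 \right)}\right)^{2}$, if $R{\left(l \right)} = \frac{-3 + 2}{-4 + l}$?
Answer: $8464$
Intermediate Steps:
$R{\left(l \right)} = - \frac{1}{-4 + l}$ ($R{\left(l \right)} = \frac{1}{-4 + l} \left(-1\right) = - \frac{1}{-4 + l}$)
$\left(93 + R{\left(5 \right)}\right)^{2} = \left(93 - \frac{1}{-4 + 5}\right)^{2} = \left(93 - 1^{-1}\right)^{2} = \left(93 - 1\right)^{2} = 92^{2} = 8464$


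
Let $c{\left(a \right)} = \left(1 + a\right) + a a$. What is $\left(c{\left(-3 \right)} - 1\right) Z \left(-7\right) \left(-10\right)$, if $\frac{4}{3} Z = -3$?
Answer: $-945$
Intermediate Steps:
$Z = - \frac{9}{4}$ ($Z = \frac{3}{4} \left(-3\right) = - \frac{9}{4} \approx -2.25$)
$c{\left(a \right)} = 1 + a + a^{2}$ ($c{\left(a \right)} = \left(1 + a\right) + a^{2} = 1 + a + a^{2}$)
$\left(c{\left(-3 \right)} - 1\right) Z \left(-7\right) \left(-10\right) = \left(\left(1 - 3 + \left(-3\right)^{2}\right) - 1\right) \left(- \frac{9}{4}\right) \left(-7\right) \left(-10\right) = \left(\left(1 - 3 + 9\right) - 1\right) \left(- \frac{9}{4}\right) \left(-7\right) \left(-10\right) = \left(7 - 1\right) \left(- \frac{9}{4}\right) \left(-7\right) \left(-10\right) = 6 \left(- \frac{9}{4}\right) \left(-7\right) \left(-10\right) = \left(- \frac{27}{2}\right) \left(-7\right) \left(-10\right) = \frac{189}{2} \left(-10\right) = -945$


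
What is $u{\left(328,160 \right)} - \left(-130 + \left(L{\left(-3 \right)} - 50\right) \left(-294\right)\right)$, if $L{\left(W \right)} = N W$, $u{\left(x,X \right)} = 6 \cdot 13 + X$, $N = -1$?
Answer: $-13450$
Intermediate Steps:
$u{\left(x,X \right)} = 78 + X$
$L{\left(W \right)} = - W$
$u{\left(328,160 \right)} - \left(-130 + \left(L{\left(-3 \right)} - 50\right) \left(-294\right)\right) = \left(78 + 160\right) - \left(-130 + \left(\left(-1\right) \left(-3\right) - 50\right) \left(-294\right)\right) = 238 - \left(-130 + \left(3 - 50\right) \left(-294\right)\right) = 238 - \left(-130 - -13818\right) = 238 - \left(-130 + 13818\right) = 238 - 13688 = -13450$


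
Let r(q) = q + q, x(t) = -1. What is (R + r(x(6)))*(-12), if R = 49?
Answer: -564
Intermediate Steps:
r(q) = 2*q
(R + r(x(6)))*(-12) = (49 + 2*(-1))*(-12) = (49 - 2)*(-12) = 47*(-12) = -564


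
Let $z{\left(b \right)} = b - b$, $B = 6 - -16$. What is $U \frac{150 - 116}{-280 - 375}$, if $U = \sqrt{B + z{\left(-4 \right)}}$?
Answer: $- \frac{34 \sqrt{22}}{655} \approx -0.24347$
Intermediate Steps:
$B = 22$ ($B = 6 + 16 = 22$)
$z{\left(b \right)} = 0$
$U = \sqrt{22}$ ($U = \sqrt{22 + 0} = \sqrt{22} \approx 4.6904$)
$U \frac{150 - 116}{-280 - 375} = \sqrt{22} \frac{150 - 116}{-280 - 375} = \sqrt{22} \frac{34}{-655} = \sqrt{22} \cdot 34 \left(- \frac{1}{655}\right) = \sqrt{22} \left(- \frac{34}{655}\right) = - \frac{34 \sqrt{22}}{655}$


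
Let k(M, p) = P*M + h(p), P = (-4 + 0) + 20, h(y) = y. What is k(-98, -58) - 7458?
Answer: -9084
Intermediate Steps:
P = 16 (P = -4 + 20 = 16)
k(M, p) = p + 16*M (k(M, p) = 16*M + p = p + 16*M)
k(-98, -58) - 7458 = (-58 + 16*(-98)) - 7458 = (-58 - 1568) - 7458 = -1626 - 7458 = -9084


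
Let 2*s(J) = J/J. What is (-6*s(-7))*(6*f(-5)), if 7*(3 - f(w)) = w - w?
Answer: -54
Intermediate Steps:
f(w) = 3 (f(w) = 3 - (w - w)/7 = 3 - ⅐*0 = 3 + 0 = 3)
s(J) = ½ (s(J) = (J/J)/2 = (½)*1 = ½)
(-6*s(-7))*(6*f(-5)) = (-6*½)*(6*3) = -3*18 = -54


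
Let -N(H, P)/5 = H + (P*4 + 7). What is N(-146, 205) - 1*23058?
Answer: -26463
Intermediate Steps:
N(H, P) = -35 - 20*P - 5*H (N(H, P) = -5*(H + (P*4 + 7)) = -5*(H + (4*P + 7)) = -5*(H + (7 + 4*P)) = -5*(7 + H + 4*P) = -35 - 20*P - 5*H)
N(-146, 205) - 1*23058 = (-35 - 20*205 - 5*(-146)) - 1*23058 = (-35 - 4100 + 730) - 23058 = -3405 - 23058 = -26463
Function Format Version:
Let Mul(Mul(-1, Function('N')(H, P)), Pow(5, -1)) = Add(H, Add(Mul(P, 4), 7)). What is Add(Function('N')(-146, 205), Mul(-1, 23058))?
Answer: -26463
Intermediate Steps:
Function('N')(H, P) = Add(-35, Mul(-20, P), Mul(-5, H)) (Function('N')(H, P) = Mul(-5, Add(H, Add(Mul(P, 4), 7))) = Mul(-5, Add(H, Add(Mul(4, P), 7))) = Mul(-5, Add(H, Add(7, Mul(4, P)))) = Mul(-5, Add(7, H, Mul(4, P))) = Add(-35, Mul(-20, P), Mul(-5, H)))
Add(Function('N')(-146, 205), Mul(-1, 23058)) = Add(Add(-35, Mul(-20, 205), Mul(-5, -146)), Mul(-1, 23058)) = Add(Add(-35, -4100, 730), -23058) = Add(-3405, -23058) = -26463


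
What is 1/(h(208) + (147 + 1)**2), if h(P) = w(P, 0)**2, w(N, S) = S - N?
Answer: 1/65168 ≈ 1.5345e-5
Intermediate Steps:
h(P) = P**2 (h(P) = (0 - P)**2 = (-P)**2 = P**2)
1/(h(208) + (147 + 1)**2) = 1/(208**2 + (147 + 1)**2) = 1/(43264 + 148**2) = 1/(43264 + 21904) = 1/65168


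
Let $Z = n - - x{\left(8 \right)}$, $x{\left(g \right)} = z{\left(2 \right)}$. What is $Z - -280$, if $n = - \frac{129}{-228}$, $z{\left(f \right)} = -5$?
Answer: $\frac{20943}{76} \approx 275.57$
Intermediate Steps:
$x{\left(g \right)} = -5$
$n = \frac{43}{76}$ ($n = \left(-129\right) \left(- \frac{1}{228}\right) = \frac{43}{76} \approx 0.56579$)
$Z = - \frac{337}{76}$ ($Z = \frac{43}{76} - \left(-1\right) \left(-5\right) = \frac{43}{76} - 5 = - \frac{337}{76} \approx -4.4342$)
$Z - -280 = - \frac{337}{76} - -280 = - \frac{337}{76} + 280 = \frac{20943}{76}$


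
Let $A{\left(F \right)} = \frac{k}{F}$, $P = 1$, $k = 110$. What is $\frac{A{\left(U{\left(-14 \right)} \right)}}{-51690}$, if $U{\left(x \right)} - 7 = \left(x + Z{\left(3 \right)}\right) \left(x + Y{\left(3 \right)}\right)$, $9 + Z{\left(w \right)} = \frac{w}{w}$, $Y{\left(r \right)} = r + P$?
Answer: $- \frac{11}{1173363} \approx -9.3748 \cdot 10^{-6}$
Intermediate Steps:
$Y{\left(r \right)} = 1 + r$ ($Y{\left(r \right)} = r + 1 = 1 + r$)
$Z{\left(w \right)} = -8$ ($Z{\left(w \right)} = -9 + \frac{w}{w} = -9 + 1 = -8$)
$U{\left(x \right)} = 7 + \left(-8 + x\right) \left(4 + x\right)$ ($U{\left(x \right)} = 7 + \left(x - 8\right) \left(x + \left(1 + 3\right)\right) = 7 + \left(-8 + x\right) \left(x + 4\right) = 7 + \left(-8 + x\right) \left(4 + x\right)$)
$A{\left(F \right)} = \frac{110}{F}$
$\frac{A{\left(U{\left(-14 \right)} \right)}}{-51690} = \frac{110 \frac{1}{-25 + \left(-14\right)^{2} - -56}}{-51690} = \frac{110}{-25 + 196 + 56} \left(- \frac{1}{51690}\right) = \frac{110}{227} \left(- \frac{1}{51690}\right) = - \frac{11}{1173363}$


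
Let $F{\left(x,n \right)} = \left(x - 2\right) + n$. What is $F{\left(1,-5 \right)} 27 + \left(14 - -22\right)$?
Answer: $-126$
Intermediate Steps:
$F{\left(x,n \right)} = -2 + n + x$ ($F{\left(x,n \right)} = \left(-2 + x\right) + n = -2 + n + x$)
$F{\left(1,-5 \right)} 27 + \left(14 - -22\right) = \left(-2 - 5 + 1\right) 27 + \left(14 - -22\right) = \left(-6\right) 27 + \left(14 + 22\right) = -162 + 36 = -126$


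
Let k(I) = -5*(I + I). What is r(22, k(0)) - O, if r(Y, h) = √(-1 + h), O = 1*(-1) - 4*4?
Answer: 17 + I ≈ 17.0 + 1.0*I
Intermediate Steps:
O = -17 (O = -1 - 16 = -17)
k(I) = -10*I
r(22, k(0)) - O = √(-1 - 10*0) - 1*(-17) = √(-1 + 0) + 17 = √(-1) + 17 = I + 17 = 17 + I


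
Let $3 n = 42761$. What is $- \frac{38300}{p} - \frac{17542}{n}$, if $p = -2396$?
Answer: $\frac{377913601}{25613839} \approx 14.754$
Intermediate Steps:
$n = \frac{42761}{3}$ ($n = \frac{1}{3} \cdot 42761 = \frac{42761}{3} \approx 14254.0$)
$- \frac{38300}{p} - \frac{17542}{n} = - \frac{38300}{-2396} - \frac{17542}{\frac{42761}{3}} = \left(-38300\right) \left(- \frac{1}{2396}\right) - \frac{52626}{42761} = \frac{9575}{599} - \frac{52626}{42761} = \frac{377913601}{25613839}$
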